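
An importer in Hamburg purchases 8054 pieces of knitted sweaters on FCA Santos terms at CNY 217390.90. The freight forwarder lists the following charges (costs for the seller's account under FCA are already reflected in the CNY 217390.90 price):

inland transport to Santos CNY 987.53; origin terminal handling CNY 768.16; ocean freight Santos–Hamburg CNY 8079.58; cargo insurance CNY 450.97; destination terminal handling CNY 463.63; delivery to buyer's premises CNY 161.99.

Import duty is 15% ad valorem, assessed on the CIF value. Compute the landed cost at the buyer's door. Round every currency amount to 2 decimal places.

Total landed cost: CNY 261318.67

FCA: the seller delivers export-cleared goods to the carrier; the buyer bears costs from that point.
Already in the invoice (seller's account under FCA): inland to port — exclude.
CIF value = FCA price + origin terminal + freight + insurance = 217390.90 + 768.16 + 8079.58 + 450.97 = 226689.61
Import duty = 226689.61 × 15% = 34003.44
Buyer bears: origin terminal 768.16 + freight 8079.58 + insurance 450.97 + destination terminal 463.63 + delivery 161.99 + duty 34003.44 = 43927.77
Landed cost = invoice 217390.90 + 43927.77 = 261318.67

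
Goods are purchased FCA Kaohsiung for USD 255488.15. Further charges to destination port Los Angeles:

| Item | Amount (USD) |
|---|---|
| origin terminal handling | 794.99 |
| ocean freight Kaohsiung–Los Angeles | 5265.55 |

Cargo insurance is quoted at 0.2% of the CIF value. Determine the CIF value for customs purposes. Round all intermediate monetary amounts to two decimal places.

CIF value: USD 262072.84

Let C be the CIF value. C = FCA price + pre-shipment costs + freight + 0.2% × C
C − 0.2% × C = 255488.15 + 794.99 + 5265.55
0.998 × C = 261548.69
C = 261548.69 / 0.998 = 262072.84
Insurance premium = 0.2% × 262072.84 = 524.15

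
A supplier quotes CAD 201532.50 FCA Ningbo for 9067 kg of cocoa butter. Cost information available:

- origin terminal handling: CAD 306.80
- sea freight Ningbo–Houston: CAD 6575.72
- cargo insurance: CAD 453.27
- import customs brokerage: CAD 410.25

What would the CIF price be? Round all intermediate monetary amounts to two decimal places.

Not relevant to the conversion: brokerage — on the buyer under both terms; not part of either seller's price.
From FCA to CIF, the seller additionally bears: origin terminal, freight, insurance.
CIF price = 201532.50 + 306.80 + 6575.72 + 453.27 = 208868.29

CIF price: CAD 208868.29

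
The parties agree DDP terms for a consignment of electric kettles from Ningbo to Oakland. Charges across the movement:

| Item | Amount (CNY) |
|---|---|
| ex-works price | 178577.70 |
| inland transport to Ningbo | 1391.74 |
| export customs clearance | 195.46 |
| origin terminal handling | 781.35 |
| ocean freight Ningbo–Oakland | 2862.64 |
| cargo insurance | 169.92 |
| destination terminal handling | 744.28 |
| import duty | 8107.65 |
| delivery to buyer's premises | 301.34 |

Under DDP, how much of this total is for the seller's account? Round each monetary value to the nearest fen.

Seller's account: CNY 193132.08

DDP: the seller bears all costs including import duty.
Seller's account: goods 178577.70 + inland to port 1391.74 + export clearance 195.46 + origin terminal 781.35 + freight 2862.64 + insurance 169.92 + destination terminal 744.28 + duty 8107.65 + delivery 301.34 = 193132.08
Buyer's account: 0.00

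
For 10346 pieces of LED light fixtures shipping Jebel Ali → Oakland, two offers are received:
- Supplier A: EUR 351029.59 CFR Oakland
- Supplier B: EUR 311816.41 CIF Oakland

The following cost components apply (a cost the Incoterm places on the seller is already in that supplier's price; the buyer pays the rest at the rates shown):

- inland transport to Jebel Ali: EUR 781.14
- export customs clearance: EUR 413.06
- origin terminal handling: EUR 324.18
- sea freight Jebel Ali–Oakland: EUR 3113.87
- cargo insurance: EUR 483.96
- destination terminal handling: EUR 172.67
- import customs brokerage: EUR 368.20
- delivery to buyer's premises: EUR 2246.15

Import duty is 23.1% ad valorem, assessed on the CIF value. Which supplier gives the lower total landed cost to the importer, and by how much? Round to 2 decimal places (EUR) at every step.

Supplier B is cheaper by EUR 48867.18

Supplier A (CFR):
CIF value = CFR price + insurance = 351029.59 + 483.96 = 351513.55
Import duty = 351513.55 × 23.1% = 81199.63
Buyer bears (A): 483.96 + 172.67 + 368.20 + 2246.15 = 3270.98
Landed cost (A) = invoice 351029.59 + 3270.98 + duty 81199.63 = 435500.20
Supplier B (CIF):
The CIF price already equals the CIF value: 311816.41
Import duty = 311816.41 × 23.1% = 72029.59
Buyer bears (B): 172.67 + 368.20 + 2246.15 = 2787.02
Landed cost (B) = invoice 311816.41 + 2787.02 + duty 72029.59 = 386633.02
Difference = |435500.20 − 386633.02| = 48867.18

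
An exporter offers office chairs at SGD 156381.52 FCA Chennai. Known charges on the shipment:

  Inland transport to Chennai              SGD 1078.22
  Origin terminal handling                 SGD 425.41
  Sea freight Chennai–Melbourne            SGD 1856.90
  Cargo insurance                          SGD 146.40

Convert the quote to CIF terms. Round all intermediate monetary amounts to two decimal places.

Not relevant to the conversion: inland to port — on the seller under both FCA and CIF; already in the FCA price and stays in the CIF price.
From FCA to CIF, the seller additionally bears: origin terminal, freight, insurance.
CIF price = 156381.52 + 425.41 + 1856.90 + 146.40 = 158810.23

CIF price: SGD 158810.23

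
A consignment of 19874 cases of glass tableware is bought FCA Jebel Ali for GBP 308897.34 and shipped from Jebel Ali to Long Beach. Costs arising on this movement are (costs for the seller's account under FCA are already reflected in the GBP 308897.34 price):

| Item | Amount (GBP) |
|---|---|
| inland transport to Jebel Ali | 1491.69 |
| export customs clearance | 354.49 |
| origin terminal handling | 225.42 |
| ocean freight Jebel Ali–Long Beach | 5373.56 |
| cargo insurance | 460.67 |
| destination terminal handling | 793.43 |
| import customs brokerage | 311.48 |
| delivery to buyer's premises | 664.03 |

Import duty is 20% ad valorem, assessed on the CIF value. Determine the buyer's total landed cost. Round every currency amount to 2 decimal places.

Total landed cost: GBP 379717.33

FCA: the seller delivers export-cleared goods to the carrier; the buyer bears costs from that point.
Already in the invoice (seller's account under FCA): inland to port, export clearance — exclude.
CIF value = FCA price + origin terminal + freight + insurance = 308897.34 + 225.42 + 5373.56 + 460.67 = 314956.99
Import duty = 314956.99 × 20% = 62991.40
Buyer bears: origin terminal 225.42 + freight 5373.56 + insurance 460.67 + destination terminal 793.43 + brokerage 311.48 + delivery 664.03 + duty 62991.40 = 70819.99
Landed cost = invoice 308897.34 + 70819.99 = 379717.33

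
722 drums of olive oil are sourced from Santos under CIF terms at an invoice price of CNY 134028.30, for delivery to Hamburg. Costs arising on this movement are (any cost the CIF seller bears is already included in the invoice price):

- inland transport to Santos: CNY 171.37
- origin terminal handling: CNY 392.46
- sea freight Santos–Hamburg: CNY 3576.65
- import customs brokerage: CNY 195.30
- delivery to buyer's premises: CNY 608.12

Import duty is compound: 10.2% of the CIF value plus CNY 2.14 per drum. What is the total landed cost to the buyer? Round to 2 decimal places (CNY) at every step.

CIF: the seller pays costs through ocean freight and marine insurance to the destination port.
Already in the invoice (seller's account under CIF): inland to port, origin terminal, freight — exclude.
The CIF price already equals the CIF value: 134028.30
Ad valorem component: 134028.30 × 10.2% = 13670.89
Specific component: 722 × 2.14 = 1545.08
Import duty = 13670.89 + 1545.08 = 15215.97
Buyer bears: brokerage 195.30 + delivery 608.12 + duty 15215.97 = 16019.39
Landed cost = invoice 134028.30 + 16019.39 = 150047.69

Total landed cost: CNY 150047.69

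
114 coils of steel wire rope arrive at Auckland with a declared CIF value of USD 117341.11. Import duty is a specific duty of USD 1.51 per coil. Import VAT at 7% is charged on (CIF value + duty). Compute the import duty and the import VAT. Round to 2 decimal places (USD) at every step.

Import duty: USD 172.14; import VAT: USD 8225.93

Import duty = 114 × 1.51 = 172.14
VAT base = CIF + duty = 117341.11 + 172.14 = 117513.25
Import VAT = 117513.25 × 7% = 8225.93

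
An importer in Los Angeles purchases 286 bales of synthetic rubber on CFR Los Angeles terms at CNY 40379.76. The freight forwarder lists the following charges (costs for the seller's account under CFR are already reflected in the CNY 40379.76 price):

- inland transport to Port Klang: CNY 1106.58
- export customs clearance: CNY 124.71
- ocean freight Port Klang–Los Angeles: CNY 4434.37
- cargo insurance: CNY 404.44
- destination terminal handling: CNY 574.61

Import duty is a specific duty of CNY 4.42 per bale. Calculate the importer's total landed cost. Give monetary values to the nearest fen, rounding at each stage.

Total landed cost: CNY 42622.93

CFR: the seller pays costs through ocean freight to the destination port, but not insurance.
Already in the invoice (seller's account under CFR): inland to port, export clearance, freight — exclude.
CIF value = CFR price + insurance = 40379.76 + 404.44 = 40784.20
Import duty = 286 × 4.42 = 1264.12
Buyer bears: insurance 404.44 + destination terminal 574.61 + duty 1264.12 = 2243.17
Landed cost = invoice 40379.76 + 2243.17 = 42622.93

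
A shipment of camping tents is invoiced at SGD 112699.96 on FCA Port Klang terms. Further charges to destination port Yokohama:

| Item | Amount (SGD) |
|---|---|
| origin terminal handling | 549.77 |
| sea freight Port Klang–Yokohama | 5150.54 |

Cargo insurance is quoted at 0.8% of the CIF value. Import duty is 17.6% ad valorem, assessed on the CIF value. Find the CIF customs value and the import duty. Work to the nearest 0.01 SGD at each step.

Let C be the CIF value. C = FCA price + pre-shipment costs + freight + 0.8% × C
C − 0.8% × C = 112699.96 + 549.77 + 5150.54
0.992 × C = 118400.27
C = 118400.27 / 0.992 = 119355.11
Insurance premium = 0.8% × 119355.11 = 954.84
Import duty = 119355.11 × 17.6% = 21006.50

CIF value: SGD 119355.11; import duty: SGD 21006.50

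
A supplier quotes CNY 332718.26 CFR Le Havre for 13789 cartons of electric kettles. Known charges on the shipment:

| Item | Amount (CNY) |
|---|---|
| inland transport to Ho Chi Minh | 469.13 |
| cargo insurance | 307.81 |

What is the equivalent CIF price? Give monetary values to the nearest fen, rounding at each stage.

Not relevant to the conversion: inland to port — on the seller under both CFR and CIF; already in the CFR price and stays in the CIF price.
From CFR to CIF, the seller additionally bears: insurance.
CIF price = 332718.26 + 307.81 = 333026.07

CIF price: CNY 333026.07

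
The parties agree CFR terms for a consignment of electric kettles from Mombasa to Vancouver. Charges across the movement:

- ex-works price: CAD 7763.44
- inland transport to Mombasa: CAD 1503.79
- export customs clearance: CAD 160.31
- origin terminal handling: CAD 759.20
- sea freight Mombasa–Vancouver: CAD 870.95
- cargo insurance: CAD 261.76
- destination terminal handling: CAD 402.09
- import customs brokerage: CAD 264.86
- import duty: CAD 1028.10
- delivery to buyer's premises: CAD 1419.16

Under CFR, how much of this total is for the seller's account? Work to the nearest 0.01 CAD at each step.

Seller's account: CAD 11057.69

CFR: the seller pays costs through ocean freight to the destination port, but not insurance.
Seller's account: goods 7763.44 + inland to port 1503.79 + export clearance 160.31 + origin terminal 759.20 + freight 870.95 = 11057.69
Buyer's account: insurance 261.76 + destination terminal 402.09 + brokerage 264.86 + duty 1028.10 + delivery 1419.16 = 3375.97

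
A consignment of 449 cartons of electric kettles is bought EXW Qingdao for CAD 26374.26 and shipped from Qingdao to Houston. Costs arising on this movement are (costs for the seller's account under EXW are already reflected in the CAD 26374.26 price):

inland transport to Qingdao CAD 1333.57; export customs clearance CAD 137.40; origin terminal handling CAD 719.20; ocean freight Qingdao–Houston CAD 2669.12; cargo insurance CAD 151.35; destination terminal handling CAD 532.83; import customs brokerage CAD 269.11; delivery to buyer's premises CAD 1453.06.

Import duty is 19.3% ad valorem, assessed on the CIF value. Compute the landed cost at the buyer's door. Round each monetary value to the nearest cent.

Total landed cost: CAD 39697.19

EXW: the seller makes goods available at their premises; the buyer bears all onward costs.
CIF value = EXW price + inland to port + export clearance + origin terminal + freight + insurance = 26374.26 + 1333.57 + 137.40 + 719.20 + 2669.12 + 151.35 = 31384.90
Import duty = 31384.90 × 19.3% = 6057.29
Buyer bears: inland to port 1333.57 + export clearance 137.40 + origin terminal 719.20 + freight 2669.12 + insurance 151.35 + destination terminal 532.83 + brokerage 269.11 + delivery 1453.06 + duty 6057.29 = 13322.93
Landed cost = invoice 26374.26 + 13322.93 = 39697.19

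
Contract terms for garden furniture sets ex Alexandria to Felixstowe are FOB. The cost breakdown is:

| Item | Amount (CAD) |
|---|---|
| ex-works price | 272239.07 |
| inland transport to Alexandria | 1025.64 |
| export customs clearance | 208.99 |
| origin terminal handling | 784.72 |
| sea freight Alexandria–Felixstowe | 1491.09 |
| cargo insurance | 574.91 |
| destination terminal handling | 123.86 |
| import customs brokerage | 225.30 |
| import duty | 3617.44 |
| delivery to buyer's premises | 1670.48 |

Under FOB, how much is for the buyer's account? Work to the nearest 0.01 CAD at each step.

Buyer's account: CAD 7703.08

FOB: the seller bears costs until goods are on board at the origin port; the buyer bears freight, insurance and all costs thereafter.
Seller's account: goods 272239.07 + inland to port 1025.64 + export clearance 208.99 + origin terminal 784.72 = 274258.42
Buyer's account: freight 1491.09 + insurance 574.91 + destination terminal 123.86 + brokerage 225.30 + duty 3617.44 + delivery 1670.48 = 7703.08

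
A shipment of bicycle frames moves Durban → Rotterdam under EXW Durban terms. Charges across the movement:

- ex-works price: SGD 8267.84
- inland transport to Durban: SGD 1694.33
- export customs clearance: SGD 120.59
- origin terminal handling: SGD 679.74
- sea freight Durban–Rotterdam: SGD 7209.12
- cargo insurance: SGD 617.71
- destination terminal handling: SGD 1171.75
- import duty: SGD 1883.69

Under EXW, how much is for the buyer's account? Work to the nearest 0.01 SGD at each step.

Buyer's account: SGD 13376.93

EXW: the seller makes goods available at their premises; the buyer bears all onward costs.
Seller's account: goods 8267.84 = 8267.84
Buyer's account: inland to port 1694.33 + export clearance 120.59 + origin terminal 679.74 + freight 7209.12 + insurance 617.71 + destination terminal 1171.75 + duty 1883.69 = 13376.93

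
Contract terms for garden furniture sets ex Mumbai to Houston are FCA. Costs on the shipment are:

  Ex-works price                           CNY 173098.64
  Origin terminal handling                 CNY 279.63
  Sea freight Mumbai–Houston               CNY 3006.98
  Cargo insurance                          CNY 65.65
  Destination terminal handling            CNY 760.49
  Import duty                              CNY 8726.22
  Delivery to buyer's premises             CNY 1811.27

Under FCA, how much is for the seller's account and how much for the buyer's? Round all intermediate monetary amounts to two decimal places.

FCA: the seller delivers export-cleared goods to the carrier; the buyer bears costs from that point.
Seller's account: goods 173098.64 = 173098.64
Buyer's account: origin terminal 279.63 + freight 3006.98 + insurance 65.65 + destination terminal 760.49 + duty 8726.22 + delivery 1811.27 = 14650.24

Seller: CNY 173098.64; buyer: CNY 14650.24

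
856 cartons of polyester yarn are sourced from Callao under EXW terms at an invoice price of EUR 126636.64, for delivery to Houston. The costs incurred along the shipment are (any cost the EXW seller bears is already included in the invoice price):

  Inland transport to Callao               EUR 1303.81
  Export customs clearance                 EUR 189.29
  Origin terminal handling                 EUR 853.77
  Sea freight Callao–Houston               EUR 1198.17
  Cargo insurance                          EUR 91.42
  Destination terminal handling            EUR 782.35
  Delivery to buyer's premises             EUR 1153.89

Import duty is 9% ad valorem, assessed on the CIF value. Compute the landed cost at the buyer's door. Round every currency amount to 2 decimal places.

EXW: the seller makes goods available at their premises; the buyer bears all onward costs.
CIF value = EXW price + inland to port + export clearance + origin terminal + freight + insurance = 126636.64 + 1303.81 + 189.29 + 853.77 + 1198.17 + 91.42 = 130273.10
Import duty = 130273.10 × 9% = 11724.58
Buyer bears: inland to port 1303.81 + export clearance 189.29 + origin terminal 853.77 + freight 1198.17 + insurance 91.42 + destination terminal 782.35 + delivery 1153.89 + duty 11724.58 = 17297.28
Landed cost = invoice 126636.64 + 17297.28 = 143933.92

Total landed cost: EUR 143933.92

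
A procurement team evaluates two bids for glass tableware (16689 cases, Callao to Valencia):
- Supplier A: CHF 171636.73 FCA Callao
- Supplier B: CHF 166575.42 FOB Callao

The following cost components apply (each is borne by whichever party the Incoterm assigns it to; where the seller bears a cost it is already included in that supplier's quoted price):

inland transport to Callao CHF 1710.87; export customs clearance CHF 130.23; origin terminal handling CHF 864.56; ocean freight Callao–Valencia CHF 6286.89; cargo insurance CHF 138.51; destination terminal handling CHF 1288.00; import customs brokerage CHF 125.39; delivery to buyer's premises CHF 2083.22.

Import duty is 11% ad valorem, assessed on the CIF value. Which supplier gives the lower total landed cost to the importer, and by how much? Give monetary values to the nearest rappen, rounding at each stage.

Supplier B is cheaper by CHF 6577.72

Supplier A (FCA):
CIF value = FCA price + origin terminal + freight + insurance = 171636.73 + 864.56 + 6286.89 + 138.51 = 178926.69
Import duty = 178926.69 × 11% = 19681.94
Buyer bears (A): 864.56 + 6286.89 + 138.51 + 1288.00 + 125.39 + 2083.22 = 10786.57
Landed cost (A) = invoice 171636.73 + 10786.57 + duty 19681.94 = 202105.24
Supplier B (FOB):
CIF value = FOB price + freight + insurance = 166575.42 + 6286.89 + 138.51 = 173000.82
Import duty = 173000.82 × 11% = 19030.09
Buyer bears (B): 6286.89 + 138.51 + 1288.00 + 125.39 + 2083.22 = 9922.01
Landed cost (B) = invoice 166575.42 + 9922.01 + duty 19030.09 = 195527.52
Difference = |202105.24 − 195527.52| = 6577.72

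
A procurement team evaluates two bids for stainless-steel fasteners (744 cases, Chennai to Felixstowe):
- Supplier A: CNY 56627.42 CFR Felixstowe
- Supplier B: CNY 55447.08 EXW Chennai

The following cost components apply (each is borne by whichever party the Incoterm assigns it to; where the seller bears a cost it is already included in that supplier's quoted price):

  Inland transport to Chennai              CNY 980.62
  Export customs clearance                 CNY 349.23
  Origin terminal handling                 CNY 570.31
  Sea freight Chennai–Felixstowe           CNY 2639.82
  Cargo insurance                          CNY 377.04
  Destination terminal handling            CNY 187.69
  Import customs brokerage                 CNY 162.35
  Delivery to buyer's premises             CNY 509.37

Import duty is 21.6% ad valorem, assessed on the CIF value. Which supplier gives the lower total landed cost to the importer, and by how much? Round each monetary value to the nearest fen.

Supplier A is cheaper by CNY 4085.33

Supplier A (CFR):
CIF value = CFR price + insurance = 56627.42 + 377.04 = 57004.46
Import duty = 57004.46 × 21.6% = 12312.96
Buyer bears (A): 377.04 + 187.69 + 162.35 + 509.37 = 1236.45
Landed cost (A) = invoice 56627.42 + 1236.45 + duty 12312.96 = 70176.83
Supplier B (EXW):
CIF value = EXW price + inland to port + export clearance + origin terminal + freight + insurance = 55447.08 + 980.62 + 349.23 + 570.31 + 2639.82 + 377.04 = 60364.10
Import duty = 60364.10 × 21.6% = 13038.65
Buyer bears (B): 980.62 + 349.23 + 570.31 + 2639.82 + 377.04 + 187.69 + 162.35 + 509.37 = 5776.43
Landed cost (B) = invoice 55447.08 + 5776.43 + duty 13038.65 = 74262.16
Difference = |70176.83 − 74262.16| = 4085.33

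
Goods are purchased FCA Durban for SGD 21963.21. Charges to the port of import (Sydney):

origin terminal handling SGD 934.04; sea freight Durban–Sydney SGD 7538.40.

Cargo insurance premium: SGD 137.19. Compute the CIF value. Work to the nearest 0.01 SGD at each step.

CIF value: SGD 30572.84

CIF = FCA price + pre-shipment costs + freight + insurance
CIF = 21963.21 + 934.04 + 7538.40 + 137.19 = 30572.84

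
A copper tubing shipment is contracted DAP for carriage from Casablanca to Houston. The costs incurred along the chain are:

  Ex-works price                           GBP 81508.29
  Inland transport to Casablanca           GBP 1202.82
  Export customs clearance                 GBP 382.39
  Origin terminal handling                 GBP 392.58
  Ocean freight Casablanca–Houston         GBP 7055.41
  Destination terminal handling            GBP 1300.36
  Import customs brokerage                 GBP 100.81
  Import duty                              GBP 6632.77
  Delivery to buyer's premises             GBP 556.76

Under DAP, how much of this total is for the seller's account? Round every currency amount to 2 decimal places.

DAP: the seller bears all costs to the named destination except import duty and clearance.
Seller's account: goods 81508.29 + inland to port 1202.82 + export clearance 382.39 + origin terminal 392.58 + freight 7055.41 + destination terminal 1300.36 + delivery 556.76 = 92398.61
Buyer's account: brokerage 100.81 + duty 6632.77 = 6733.58

Seller's account: GBP 92398.61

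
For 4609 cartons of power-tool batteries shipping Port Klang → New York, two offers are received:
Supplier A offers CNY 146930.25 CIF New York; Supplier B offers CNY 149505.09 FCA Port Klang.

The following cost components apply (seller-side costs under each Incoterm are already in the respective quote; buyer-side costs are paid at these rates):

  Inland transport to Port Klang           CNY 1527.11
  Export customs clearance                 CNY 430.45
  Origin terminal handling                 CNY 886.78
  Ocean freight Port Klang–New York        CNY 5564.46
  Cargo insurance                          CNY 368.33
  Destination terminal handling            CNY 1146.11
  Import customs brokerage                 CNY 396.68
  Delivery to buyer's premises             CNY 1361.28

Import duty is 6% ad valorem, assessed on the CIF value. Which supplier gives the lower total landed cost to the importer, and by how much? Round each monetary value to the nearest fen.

Supplier A (CIF):
The CIF price already equals the CIF value: 146930.25
Import duty = 146930.25 × 6% = 8815.82
Buyer bears (A): 1146.11 + 396.68 + 1361.28 = 2904.07
Landed cost (A) = invoice 146930.25 + 2904.07 + duty 8815.82 = 158650.14
Supplier B (FCA):
CIF value = FCA price + origin terminal + freight + insurance = 149505.09 + 886.78 + 5564.46 + 368.33 = 156324.66
Import duty = 156324.66 × 6% = 9379.48
Buyer bears (B): 886.78 + 5564.46 + 368.33 + 1146.11 + 396.68 + 1361.28 = 9723.64
Landed cost (B) = invoice 149505.09 + 9723.64 + duty 9379.48 = 168608.21
Difference = |158650.14 − 168608.21| = 9958.07

Supplier A is cheaper by CNY 9958.07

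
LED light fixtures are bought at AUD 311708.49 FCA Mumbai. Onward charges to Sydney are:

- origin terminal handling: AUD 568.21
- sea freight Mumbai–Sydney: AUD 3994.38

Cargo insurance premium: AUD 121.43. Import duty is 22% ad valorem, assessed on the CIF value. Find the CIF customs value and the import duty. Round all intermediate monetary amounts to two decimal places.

CIF value: AUD 316392.51; import duty: AUD 69606.35

CIF = FCA price + pre-shipment costs + freight + insurance
CIF = 311708.49 + 568.21 + 3994.38 + 121.43 = 316392.51
Import duty = 316392.51 × 22% = 69606.35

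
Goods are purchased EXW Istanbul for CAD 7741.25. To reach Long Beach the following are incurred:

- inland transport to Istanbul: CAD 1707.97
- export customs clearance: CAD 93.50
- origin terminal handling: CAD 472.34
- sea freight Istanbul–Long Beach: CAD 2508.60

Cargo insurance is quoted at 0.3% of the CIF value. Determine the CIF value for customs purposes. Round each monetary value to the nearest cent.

CIF value: CAD 12561.34

Let C be the CIF value. C = EXW price + pre-shipment costs + freight + 0.3% × C
C − 0.3% × C = 7741.25 + 1707.97 + 93.50 + 472.34 + 2508.60
0.997 × C = 12523.66
C = 12523.66 / 0.997 = 12561.34
Insurance premium = 0.3% × 12561.34 = 37.68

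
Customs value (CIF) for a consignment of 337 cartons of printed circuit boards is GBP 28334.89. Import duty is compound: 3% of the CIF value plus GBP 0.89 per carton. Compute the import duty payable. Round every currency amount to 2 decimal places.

Ad valorem component: 28334.89 × 3% = 850.05
Specific component: 337 × 0.89 = 299.93
Import duty = 850.05 + 299.93 = 1149.98

Import duty: GBP 1149.98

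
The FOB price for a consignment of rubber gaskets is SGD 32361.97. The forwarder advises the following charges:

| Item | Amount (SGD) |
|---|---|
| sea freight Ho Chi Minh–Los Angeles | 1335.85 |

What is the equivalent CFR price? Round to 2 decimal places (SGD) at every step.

CFR price: SGD 33697.82

From FOB to CFR, the seller additionally bears: freight.
CFR price = 32361.97 + 1335.85 = 33697.82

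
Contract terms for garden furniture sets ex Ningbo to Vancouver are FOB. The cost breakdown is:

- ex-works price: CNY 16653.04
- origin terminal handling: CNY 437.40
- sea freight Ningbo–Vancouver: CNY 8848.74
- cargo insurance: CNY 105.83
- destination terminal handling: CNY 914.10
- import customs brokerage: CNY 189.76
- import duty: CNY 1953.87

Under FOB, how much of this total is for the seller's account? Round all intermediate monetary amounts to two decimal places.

Seller's account: CNY 17090.44

FOB: the seller bears costs until goods are on board at the origin port; the buyer bears freight, insurance and all costs thereafter.
Seller's account: goods 16653.04 + origin terminal 437.40 = 17090.44
Buyer's account: freight 8848.74 + insurance 105.83 + destination terminal 914.10 + brokerage 189.76 + duty 1953.87 = 12012.30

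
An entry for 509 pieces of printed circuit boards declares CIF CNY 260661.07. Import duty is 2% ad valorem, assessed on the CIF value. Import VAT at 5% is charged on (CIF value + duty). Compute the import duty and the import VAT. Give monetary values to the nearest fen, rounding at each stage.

Import duty: CNY 5213.22; import VAT: CNY 13293.71

Import duty = 260661.07 × 2% = 5213.22
VAT base = CIF + duty = 260661.07 + 5213.22 = 265874.29
Import VAT = 265874.29 × 5% = 13293.71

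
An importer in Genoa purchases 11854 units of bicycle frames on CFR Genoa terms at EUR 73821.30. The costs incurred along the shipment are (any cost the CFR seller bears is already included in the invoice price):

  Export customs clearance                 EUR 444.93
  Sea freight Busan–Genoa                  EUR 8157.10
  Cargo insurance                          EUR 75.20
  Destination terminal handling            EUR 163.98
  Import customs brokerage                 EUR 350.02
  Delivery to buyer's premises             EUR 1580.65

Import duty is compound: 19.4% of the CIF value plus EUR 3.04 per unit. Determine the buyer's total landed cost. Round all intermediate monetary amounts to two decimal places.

Total landed cost: EUR 126363.23

CFR: the seller pays costs through ocean freight to the destination port, but not insurance.
Already in the invoice (seller's account under CFR): export clearance, freight — exclude.
CIF value = CFR price + insurance = 73821.30 + 75.20 = 73896.50
Ad valorem component: 73896.50 × 19.4% = 14335.92
Specific component: 11854 × 3.04 = 36036.16
Import duty = 14335.92 + 36036.16 = 50372.08
Buyer bears: insurance 75.20 + destination terminal 163.98 + brokerage 350.02 + delivery 1580.65 + duty 50372.08 = 52541.93
Landed cost = invoice 73821.30 + 52541.93 = 126363.23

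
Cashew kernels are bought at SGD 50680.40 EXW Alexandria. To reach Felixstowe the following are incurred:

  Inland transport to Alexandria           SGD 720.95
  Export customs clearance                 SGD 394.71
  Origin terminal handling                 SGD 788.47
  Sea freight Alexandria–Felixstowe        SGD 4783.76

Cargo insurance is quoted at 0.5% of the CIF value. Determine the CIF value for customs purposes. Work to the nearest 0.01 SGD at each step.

Let C be the CIF value. C = EXW price + pre-shipment costs + freight + 0.5% × C
C − 0.5% × C = 50680.40 + 720.95 + 394.71 + 788.47 + 4783.76
0.995 × C = 57368.29
C = 57368.29 / 0.995 = 57656.57
Insurance premium = 0.5% × 57656.57 = 288.28

CIF value: SGD 57656.57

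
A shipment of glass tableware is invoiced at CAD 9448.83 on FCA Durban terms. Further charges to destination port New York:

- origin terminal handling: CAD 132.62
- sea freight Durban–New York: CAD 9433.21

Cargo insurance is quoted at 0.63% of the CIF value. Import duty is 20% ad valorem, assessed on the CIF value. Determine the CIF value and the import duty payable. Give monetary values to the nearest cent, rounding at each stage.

Let C be the CIF value. C = FCA price + pre-shipment costs + freight + 0.63% × C
C − 0.63% × C = 9448.83 + 132.62 + 9433.21
0.9937 × C = 19014.66
C = 19014.66 / 0.9937 = 19135.21
Insurance premium = 0.63% × 19135.21 = 120.55
Import duty = 19135.21 × 20% = 3827.04

CIF value: CAD 19135.21; import duty: CAD 3827.04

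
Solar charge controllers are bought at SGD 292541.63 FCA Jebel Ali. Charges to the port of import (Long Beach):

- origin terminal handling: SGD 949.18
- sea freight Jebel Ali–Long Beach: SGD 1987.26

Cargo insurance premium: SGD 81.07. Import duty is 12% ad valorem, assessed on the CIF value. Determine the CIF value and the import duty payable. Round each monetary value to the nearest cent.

CIF value: SGD 295559.14; import duty: SGD 35467.10

CIF = FCA price + pre-shipment costs + freight + insurance
CIF = 292541.63 + 949.18 + 1987.26 + 81.07 = 295559.14
Import duty = 295559.14 × 12% = 35467.10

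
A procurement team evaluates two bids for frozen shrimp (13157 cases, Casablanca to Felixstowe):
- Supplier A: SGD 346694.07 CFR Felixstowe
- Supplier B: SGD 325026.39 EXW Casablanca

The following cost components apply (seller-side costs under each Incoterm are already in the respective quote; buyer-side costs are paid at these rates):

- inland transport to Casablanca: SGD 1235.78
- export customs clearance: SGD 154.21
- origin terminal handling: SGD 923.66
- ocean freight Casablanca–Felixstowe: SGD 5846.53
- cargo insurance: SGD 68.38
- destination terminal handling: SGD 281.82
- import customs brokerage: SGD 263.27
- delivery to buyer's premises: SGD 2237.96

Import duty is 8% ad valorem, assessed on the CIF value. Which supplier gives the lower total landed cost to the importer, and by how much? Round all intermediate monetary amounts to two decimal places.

Supplier A (CFR):
CIF value = CFR price + insurance = 346694.07 + 68.38 = 346762.45
Import duty = 346762.45 × 8% = 27741.00
Buyer bears (A): 68.38 + 281.82 + 263.27 + 2237.96 = 2851.43
Landed cost (A) = invoice 346694.07 + 2851.43 + duty 27741.00 = 377286.50
Supplier B (EXW):
CIF value = EXW price + inland to port + export clearance + origin terminal + freight + insurance = 325026.39 + 1235.78 + 154.21 + 923.66 + 5846.53 + 68.38 = 333254.95
Import duty = 333254.95 × 8% = 26660.40
Buyer bears (B): 1235.78 + 154.21 + 923.66 + 5846.53 + 68.38 + 281.82 + 263.27 + 2237.96 = 11011.61
Landed cost (B) = invoice 325026.39 + 11011.61 + duty 26660.40 = 362698.40
Difference = |377286.50 − 362698.40| = 14588.10

Supplier B is cheaper by SGD 14588.10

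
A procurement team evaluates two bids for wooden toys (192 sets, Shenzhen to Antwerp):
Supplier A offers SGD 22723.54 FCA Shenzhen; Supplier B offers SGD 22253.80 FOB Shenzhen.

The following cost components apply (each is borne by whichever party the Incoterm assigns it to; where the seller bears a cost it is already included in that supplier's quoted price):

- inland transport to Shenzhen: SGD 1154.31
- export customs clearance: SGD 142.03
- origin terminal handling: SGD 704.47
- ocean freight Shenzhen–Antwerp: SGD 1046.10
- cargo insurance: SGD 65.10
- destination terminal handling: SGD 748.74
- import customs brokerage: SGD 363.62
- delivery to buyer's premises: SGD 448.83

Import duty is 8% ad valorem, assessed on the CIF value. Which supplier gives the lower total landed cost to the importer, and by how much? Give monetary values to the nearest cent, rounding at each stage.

Supplier A (FCA):
CIF value = FCA price + origin terminal + freight + insurance = 22723.54 + 704.47 + 1046.10 + 65.10 = 24539.21
Import duty = 24539.21 × 8% = 1963.14
Buyer bears (A): 704.47 + 1046.10 + 65.10 + 748.74 + 363.62 + 448.83 = 3376.86
Landed cost (A) = invoice 22723.54 + 3376.86 + duty 1963.14 = 28063.54
Supplier B (FOB):
CIF value = FOB price + freight + insurance = 22253.80 + 1046.10 + 65.10 = 23365.00
Import duty = 23365.00 × 8% = 1869.20
Buyer bears (B): 1046.10 + 65.10 + 748.74 + 363.62 + 448.83 = 2672.39
Landed cost (B) = invoice 22253.80 + 2672.39 + duty 1869.20 = 26795.39
Difference = |28063.54 − 26795.39| = 1268.15

Supplier B is cheaper by SGD 1268.15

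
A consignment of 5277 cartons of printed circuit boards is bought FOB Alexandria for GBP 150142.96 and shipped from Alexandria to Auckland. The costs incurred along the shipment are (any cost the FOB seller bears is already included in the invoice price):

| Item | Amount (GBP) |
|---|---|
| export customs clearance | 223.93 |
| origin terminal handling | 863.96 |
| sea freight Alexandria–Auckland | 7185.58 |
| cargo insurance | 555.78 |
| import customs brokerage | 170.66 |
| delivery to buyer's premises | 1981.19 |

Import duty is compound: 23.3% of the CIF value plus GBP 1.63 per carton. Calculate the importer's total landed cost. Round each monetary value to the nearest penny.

FOB: the seller bears costs until goods are on board at the origin port; the buyer bears freight, insurance and all costs thereafter.
Already in the invoice (seller's account under FOB): export clearance, origin terminal — exclude.
CIF value = FOB price + freight + insurance = 150142.96 + 7185.58 + 555.78 = 157884.32
Ad valorem component: 157884.32 × 23.3% = 36787.05
Specific component: 5277 × 1.63 = 8601.51
Import duty = 36787.05 + 8601.51 = 45388.56
Buyer bears: freight 7185.58 + insurance 555.78 + brokerage 170.66 + delivery 1981.19 + duty 45388.56 = 55281.77
Landed cost = invoice 150142.96 + 55281.77 = 205424.73

Total landed cost: GBP 205424.73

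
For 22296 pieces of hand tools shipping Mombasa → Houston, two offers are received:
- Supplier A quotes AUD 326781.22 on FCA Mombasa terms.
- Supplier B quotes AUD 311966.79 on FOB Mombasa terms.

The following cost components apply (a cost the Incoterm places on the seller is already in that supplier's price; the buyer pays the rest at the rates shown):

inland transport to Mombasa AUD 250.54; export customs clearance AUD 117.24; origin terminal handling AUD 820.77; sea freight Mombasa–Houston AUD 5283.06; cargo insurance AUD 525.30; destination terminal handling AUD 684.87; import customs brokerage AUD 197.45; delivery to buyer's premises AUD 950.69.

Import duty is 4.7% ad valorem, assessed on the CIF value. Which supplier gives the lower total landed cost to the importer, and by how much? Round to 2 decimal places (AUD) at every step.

Supplier A (FCA):
CIF value = FCA price + origin terminal + freight + insurance = 326781.22 + 820.77 + 5283.06 + 525.30 = 333410.35
Import duty = 333410.35 × 4.7% = 15670.29
Buyer bears (A): 820.77 + 5283.06 + 525.30 + 684.87 + 197.45 + 950.69 = 8462.14
Landed cost (A) = invoice 326781.22 + 8462.14 + duty 15670.29 = 350913.65
Supplier B (FOB):
CIF value = FOB price + freight + insurance = 311966.79 + 5283.06 + 525.30 = 317775.15
Import duty = 317775.15 × 4.7% = 14935.43
Buyer bears (B): 5283.06 + 525.30 + 684.87 + 197.45 + 950.69 = 7641.37
Landed cost (B) = invoice 311966.79 + 7641.37 + duty 14935.43 = 334543.59
Difference = |350913.65 − 334543.59| = 16370.06

Supplier B is cheaper by AUD 16370.06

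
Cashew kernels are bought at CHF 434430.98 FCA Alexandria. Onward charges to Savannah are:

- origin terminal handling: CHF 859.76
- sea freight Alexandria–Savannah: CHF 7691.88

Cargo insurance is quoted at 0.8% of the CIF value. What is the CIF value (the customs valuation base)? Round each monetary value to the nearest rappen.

CIF value: CHF 446555.06

Let C be the CIF value. C = FCA price + pre-shipment costs + freight + 0.8% × C
C − 0.8% × C = 434430.98 + 859.76 + 7691.88
0.992 × C = 442982.62
C = 442982.62 / 0.992 = 446555.06
Insurance premium = 0.8% × 446555.06 = 3572.44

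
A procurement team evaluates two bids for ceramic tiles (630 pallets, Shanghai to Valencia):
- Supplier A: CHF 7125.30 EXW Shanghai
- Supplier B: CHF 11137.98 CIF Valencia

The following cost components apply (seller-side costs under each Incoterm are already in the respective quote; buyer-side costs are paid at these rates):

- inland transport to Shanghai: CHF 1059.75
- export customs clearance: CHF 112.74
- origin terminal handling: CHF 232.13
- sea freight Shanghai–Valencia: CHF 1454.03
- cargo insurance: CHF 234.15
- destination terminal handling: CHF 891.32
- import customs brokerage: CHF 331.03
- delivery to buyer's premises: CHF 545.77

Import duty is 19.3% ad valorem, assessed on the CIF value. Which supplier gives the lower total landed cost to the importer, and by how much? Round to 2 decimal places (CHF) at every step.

Supplier A (EXW):
CIF value = EXW price + inland to port + export clearance + origin terminal + freight + insurance = 7125.30 + 1059.75 + 112.74 + 232.13 + 1454.03 + 234.15 = 10218.10
Import duty = 10218.10 × 19.3% = 1972.09
Buyer bears (A): 1059.75 + 112.74 + 232.13 + 1454.03 + 234.15 + 891.32 + 331.03 + 545.77 = 4860.92
Landed cost (A) = invoice 7125.30 + 4860.92 + duty 1972.09 = 13958.31
Supplier B (CIF):
The CIF price already equals the CIF value: 11137.98
Import duty = 11137.98 × 19.3% = 2149.63
Buyer bears (B): 891.32 + 331.03 + 545.77 = 1768.12
Landed cost (B) = invoice 11137.98 + 1768.12 + duty 2149.63 = 15055.73
Difference = |13958.31 − 15055.73| = 1097.42

Supplier A is cheaper by CHF 1097.42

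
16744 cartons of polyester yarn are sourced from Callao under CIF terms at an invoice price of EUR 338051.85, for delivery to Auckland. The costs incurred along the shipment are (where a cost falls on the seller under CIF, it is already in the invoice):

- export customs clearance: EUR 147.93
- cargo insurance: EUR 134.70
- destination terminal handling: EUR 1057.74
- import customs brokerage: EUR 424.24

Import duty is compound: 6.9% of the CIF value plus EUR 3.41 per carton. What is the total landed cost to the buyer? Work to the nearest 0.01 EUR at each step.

Total landed cost: EUR 419956.45

CIF: the seller pays costs through ocean freight and marine insurance to the destination port.
Already in the invoice (seller's account under CIF): export clearance, insurance — exclude.
The CIF price already equals the CIF value: 338051.85
Ad valorem component: 338051.85 × 6.9% = 23325.58
Specific component: 16744 × 3.41 = 57097.04
Import duty = 23325.58 + 57097.04 = 80422.62
Buyer bears: destination terminal 1057.74 + brokerage 424.24 + duty 80422.62 = 81904.60
Landed cost = invoice 338051.85 + 81904.60 = 419956.45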